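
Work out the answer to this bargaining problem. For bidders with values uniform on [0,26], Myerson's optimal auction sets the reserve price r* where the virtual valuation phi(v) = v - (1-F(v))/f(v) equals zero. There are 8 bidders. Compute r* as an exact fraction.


Step 1: For U[0,26], F(v) = v/26 and f(v) = 1/26
Step 2: phi(v) = v - (1 - v/26)/(1/26) = v - (26 - v) = 2v - 26
Step 3: Set phi(r*) = 0: 2r* - 26 = 0
Step 4: r* = 26/2 = 13 (the number of bidders n = 8 does not enter)

13


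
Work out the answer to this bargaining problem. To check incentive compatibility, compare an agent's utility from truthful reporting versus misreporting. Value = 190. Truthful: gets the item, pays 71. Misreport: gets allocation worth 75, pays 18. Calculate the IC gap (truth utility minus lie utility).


Step 1: U(truth) = value - payment = 190 - 71 = 119
Step 2: U(lie) = allocation - payment = 75 - 18 = 57
Step 3: IC gap = 119 - 57 = 62

62


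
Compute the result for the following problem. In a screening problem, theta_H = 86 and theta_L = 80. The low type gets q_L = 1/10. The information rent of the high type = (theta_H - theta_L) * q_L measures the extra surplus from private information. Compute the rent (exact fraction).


Step 1: theta_H - theta_L = 86 - 80 = 6
Step 2: Information rent = (theta_H - theta_L) * q_L
Step 3: = 6 * 1/10
Step 4: = 3/5

3/5


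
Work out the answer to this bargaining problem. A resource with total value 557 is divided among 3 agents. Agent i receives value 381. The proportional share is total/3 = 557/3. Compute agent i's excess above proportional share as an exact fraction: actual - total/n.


Step 1: Proportional share = 557/3
Step 2: Agent's actual allocation = 381
Step 3: Excess = 381 - 557/3 = 586/3

586/3


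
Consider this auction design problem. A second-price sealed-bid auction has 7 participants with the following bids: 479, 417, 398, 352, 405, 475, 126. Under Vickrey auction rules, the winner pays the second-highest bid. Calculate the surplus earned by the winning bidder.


Step 1: Sort bids in descending order: 479, 475, 417, 405, 398, 352, 126
Step 2: The winning bid is the highest: 479
Step 3: The payment equals the second-highest bid: 475
Step 4: Surplus = winner's bid - payment = 479 - 475 = 4

4


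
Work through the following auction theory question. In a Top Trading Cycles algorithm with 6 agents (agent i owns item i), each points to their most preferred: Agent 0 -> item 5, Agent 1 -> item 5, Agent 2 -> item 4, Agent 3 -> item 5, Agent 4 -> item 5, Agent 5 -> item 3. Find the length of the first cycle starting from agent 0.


Step 1: Trace the pointer graph from agent 0: 0 -> 5 -> 3 -> 5
Step 2: A cycle is detected when we revisit agent 5
Step 3: The cycle is: 5 -> 3 -> 5
Step 4: Cycle length = 2

2


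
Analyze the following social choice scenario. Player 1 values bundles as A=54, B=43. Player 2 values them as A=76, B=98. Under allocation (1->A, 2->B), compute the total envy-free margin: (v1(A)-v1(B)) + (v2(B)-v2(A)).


Step 1: Player 1's margin = v1(A) - v1(B) = 54 - 43 = 11
Step 2: Player 2's margin = v2(B) - v2(A) = 98 - 76 = 22
Step 3: Total margin = 11 + 22 = 33

33


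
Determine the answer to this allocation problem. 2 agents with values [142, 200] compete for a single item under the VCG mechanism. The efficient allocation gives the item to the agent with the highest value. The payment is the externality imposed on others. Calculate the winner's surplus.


Step 1: The winner is the agent with the highest value: agent 1 with value 200
Step 2: Values of other agents: [142]
Step 3: VCG payment = max of others' values = 142
Step 4: Surplus = 200 - 142 = 58

58


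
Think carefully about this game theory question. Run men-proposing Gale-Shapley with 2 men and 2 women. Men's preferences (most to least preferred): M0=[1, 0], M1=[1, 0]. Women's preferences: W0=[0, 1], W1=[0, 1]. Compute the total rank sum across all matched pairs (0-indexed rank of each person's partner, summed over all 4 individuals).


Step 1: Run Gale-Shapley (men propose, women hold best offer):
  M0 proposes to W1; she accepts
  M1 proposes to W1; rejected
  M1 proposes to W0; she accepts
Step 2: Final matching: W0-M1, W1-M0
Step 3: 0-indexed ranks (man's rank of his match, then woman's): 1 + 1 + 0 + 0
Step 4: Total rank sum = 2

2


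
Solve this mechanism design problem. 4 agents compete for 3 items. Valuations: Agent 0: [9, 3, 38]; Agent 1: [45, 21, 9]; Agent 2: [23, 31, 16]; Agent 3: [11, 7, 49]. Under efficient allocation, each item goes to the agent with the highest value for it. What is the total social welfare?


Step 1: For each item, find the maximum value among all agents.
Step 2: Item 0 -> Agent 1 (value 45)
Step 3: Item 1 -> Agent 2 (value 31)
Step 4: Item 2 -> Agent 3 (value 49)
Step 5: Total welfare = 45 + 31 + 49 = 125

125


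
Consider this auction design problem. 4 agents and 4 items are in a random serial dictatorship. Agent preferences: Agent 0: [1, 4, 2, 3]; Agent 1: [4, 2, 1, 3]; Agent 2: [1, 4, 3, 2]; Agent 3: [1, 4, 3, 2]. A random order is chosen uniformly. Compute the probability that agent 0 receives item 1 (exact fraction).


Step 1: Agent 0 wants item 1
Step 2: There are 24 possible orderings of agents
Step 3: In 8 orderings, agent 0 gets item 1
Step 4: Probability = 8/24 = 1/3

1/3


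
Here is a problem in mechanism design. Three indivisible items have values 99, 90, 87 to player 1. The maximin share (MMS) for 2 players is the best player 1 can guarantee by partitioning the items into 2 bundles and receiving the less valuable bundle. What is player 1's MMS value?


Step 1: Item values = 99, 90, 87
Step 2: Enumerate all 2-bundle partitions and take the smaller bundle:
  Partition 1: {99} vs {90,87} -> bundles 99, 177; min = 99
  Partition 2: {90} vs {99,87} -> bundles 90, 186; min = 90
  Partition 3: {87} vs {99,90} -> bundles 87, 189; min = 87
Step 3: MMS = max(99, 90, 87) = 99

99


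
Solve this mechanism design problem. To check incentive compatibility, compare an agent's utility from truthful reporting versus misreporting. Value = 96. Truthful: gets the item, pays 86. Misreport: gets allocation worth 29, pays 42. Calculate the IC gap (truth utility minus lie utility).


Step 1: U(truth) = value - payment = 96 - 86 = 10
Step 2: U(lie) = allocation - payment = 29 - 42 = -13
Step 3: IC gap = 10 - (-13) = 23

23


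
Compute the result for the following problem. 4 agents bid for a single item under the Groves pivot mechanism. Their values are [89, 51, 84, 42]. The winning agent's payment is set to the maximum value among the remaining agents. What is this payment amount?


Step 1: The efficient winner is agent 0 with value 89
Step 2: Other agents' values: [51, 84, 42]
Step 3: Pivot payment = max(others) = 84
Step 4: The winner pays 84

84


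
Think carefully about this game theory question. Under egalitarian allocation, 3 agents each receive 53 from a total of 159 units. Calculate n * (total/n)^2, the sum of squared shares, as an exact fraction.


Step 1: Each agent's share = 159/3 = 53
Step 2: Square of each share = (53)^2 = 2809
Step 3: Sum of squares = 3 * 2809 = 8427

8427


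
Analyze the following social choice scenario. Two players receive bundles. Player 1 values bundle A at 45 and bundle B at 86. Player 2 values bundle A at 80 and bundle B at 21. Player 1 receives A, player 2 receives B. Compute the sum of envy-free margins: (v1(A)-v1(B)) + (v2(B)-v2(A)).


Step 1: Player 1's margin = v1(A) - v1(B) = 45 - 86 = -41
Step 2: Player 2's margin = v2(B) - v2(A) = 21 - 80 = -59
Step 3: Total margin = -41 + -59 = -100

-100


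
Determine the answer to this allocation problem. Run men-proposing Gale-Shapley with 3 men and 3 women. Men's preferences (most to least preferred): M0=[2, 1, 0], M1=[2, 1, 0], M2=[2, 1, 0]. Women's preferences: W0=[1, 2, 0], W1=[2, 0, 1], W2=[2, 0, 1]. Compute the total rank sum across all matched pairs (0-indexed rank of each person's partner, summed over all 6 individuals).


Step 1: Run Gale-Shapley (men propose, women hold best offer):
  M0 proposes to W2; she accepts
  M1 proposes to W2; rejected
  M1 proposes to W1; she accepts
  M2 proposes to W2; she switches from M0
  M0 proposes to W1; she switches from M1
  M1 proposes to W0; she accepts
Step 2: Final matching: W0-M1, W1-M0, W2-M2
Step 3: 0-indexed ranks (man's rank of his match, then woman's): 2 + 0 + 1 + 1 + 0 + 0
Step 4: Total rank sum = 4

4


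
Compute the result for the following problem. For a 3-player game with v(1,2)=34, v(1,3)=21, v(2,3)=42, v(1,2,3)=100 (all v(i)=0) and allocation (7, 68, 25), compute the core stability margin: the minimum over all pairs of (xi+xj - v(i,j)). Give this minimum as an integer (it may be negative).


Step 1: Slack for coalition (1,2): x1+x2 - v12 = 75 - 34 = 41
Step 2: Slack for coalition (1,3): x1+x3 - v13 = 32 - 21 = 11
Step 3: Slack for coalition (2,3): x2+x3 - v23 = 93 - 42 = 51
Step 4: Minimum slack = min(41, 11, 51) = 11, attained by (1,3); no pair can gain by deviating, so the allocation is in the core

11


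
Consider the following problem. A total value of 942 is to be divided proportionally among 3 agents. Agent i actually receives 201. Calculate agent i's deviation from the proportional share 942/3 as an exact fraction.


Step 1: Proportional share = 942/3 = 314
Step 2: Agent's actual allocation = 201
Step 3: Excess = 201 - 314 = -113

-113


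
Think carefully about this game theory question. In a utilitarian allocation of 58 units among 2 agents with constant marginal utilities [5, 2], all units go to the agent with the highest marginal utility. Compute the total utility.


Step 1: The marginal utilities are [5, 2]
Step 2: The highest marginal utility is 5
Step 3: All 58 units go to that agent
Step 4: Total utility = 5 * 58 = 290

290


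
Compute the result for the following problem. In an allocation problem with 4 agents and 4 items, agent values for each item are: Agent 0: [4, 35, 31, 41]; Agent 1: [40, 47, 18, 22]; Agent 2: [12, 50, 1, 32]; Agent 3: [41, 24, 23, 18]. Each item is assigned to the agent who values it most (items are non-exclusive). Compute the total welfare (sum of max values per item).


Step 1: For each item, find the maximum value among all agents.
Step 2: Item 0 -> Agent 3 (value 41)
Step 3: Item 1 -> Agent 2 (value 50)
Step 4: Item 2 -> Agent 0 (value 31)
Step 5: Item 3 -> Agent 0 (value 41)
Step 6: Total welfare = 41 + 50 + 31 + 41 = 163

163


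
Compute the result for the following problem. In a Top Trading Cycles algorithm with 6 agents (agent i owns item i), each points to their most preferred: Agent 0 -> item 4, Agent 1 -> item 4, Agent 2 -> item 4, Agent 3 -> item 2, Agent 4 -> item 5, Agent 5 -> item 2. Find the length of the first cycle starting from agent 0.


Step 1: Trace the pointer graph from agent 0: 0 -> 4 -> 5 -> 2 -> 4
Step 2: A cycle is detected when we revisit agent 4
Step 3: The cycle is: 4 -> 5 -> 2 -> 4
Step 4: Cycle length = 3

3


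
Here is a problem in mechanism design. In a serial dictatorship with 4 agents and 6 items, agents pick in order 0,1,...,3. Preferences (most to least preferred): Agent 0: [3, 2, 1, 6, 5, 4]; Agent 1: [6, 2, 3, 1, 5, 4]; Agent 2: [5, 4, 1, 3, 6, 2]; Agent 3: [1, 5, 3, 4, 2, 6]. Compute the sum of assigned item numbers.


Step 1: Agent 0 picks item 3
Step 2: Agent 1 picks item 6
Step 3: Agent 2 picks item 5
Step 4: Agent 3 picks item 1
Step 5: Sum = 3 + 6 + 5 + 1 = 15

15


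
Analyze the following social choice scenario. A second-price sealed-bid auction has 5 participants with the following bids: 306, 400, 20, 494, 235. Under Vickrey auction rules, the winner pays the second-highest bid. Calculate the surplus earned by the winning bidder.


Step 1: Sort bids in descending order: 494, 400, 306, 235, 20
Step 2: The winning bid is the highest: 494
Step 3: The payment equals the second-highest bid: 400
Step 4: Surplus = winner's bid - payment = 494 - 400 = 94

94


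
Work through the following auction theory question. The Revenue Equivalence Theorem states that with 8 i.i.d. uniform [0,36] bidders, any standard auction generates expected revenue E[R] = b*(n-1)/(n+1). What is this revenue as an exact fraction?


Step 1: By Revenue Equivalence, expected revenue = b*(n-1)/(n+1)
Step 2: Substituting n = 8, b = 36
Step 3: Revenue = 36*(8-1)/(8+1) = 36*7/9
Step 4: Revenue = 252/9 = 28

28


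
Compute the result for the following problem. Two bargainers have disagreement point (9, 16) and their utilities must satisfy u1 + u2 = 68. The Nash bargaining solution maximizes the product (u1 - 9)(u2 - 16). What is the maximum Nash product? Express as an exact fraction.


Step 1: The Nash solution splits surplus symmetrically above the disagreement point
Step 2: u1 = (total + d1 - d2)/2 = (68 + 9 - 16)/2 = 61/2
Step 3: u2 = (total - d1 + d2)/2 = (68 - 9 + 16)/2 = 75/2
Step 4: Nash product = (61/2 - 9) * (75/2 - 16)
Step 5: = 43/2 * 43/2 = 1849/4

1849/4


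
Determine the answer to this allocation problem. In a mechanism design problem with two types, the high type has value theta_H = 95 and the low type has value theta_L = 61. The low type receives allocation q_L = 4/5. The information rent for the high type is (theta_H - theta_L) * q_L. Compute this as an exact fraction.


Step 1: theta_H - theta_L = 95 - 61 = 34
Step 2: Information rent = (theta_H - theta_L) * q_L
Step 3: = 34 * 4/5
Step 4: = 136/5

136/5


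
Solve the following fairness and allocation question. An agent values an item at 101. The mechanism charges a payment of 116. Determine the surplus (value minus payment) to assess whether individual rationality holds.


Step 1: Surplus = value - payment = 101 - 116 = -15
Step 2: IR is violated (surplus < 0)

-15


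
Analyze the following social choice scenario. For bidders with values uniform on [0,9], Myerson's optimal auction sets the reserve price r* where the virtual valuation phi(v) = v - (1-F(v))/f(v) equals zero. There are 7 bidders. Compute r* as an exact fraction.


Step 1: For U[0,9], F(v) = v/9 and f(v) = 1/9
Step 2: phi(v) = v - (1 - v/9)/(1/9) = v - (9 - v) = 2v - 9
Step 3: Set phi(r*) = 0: 2r* - 9 = 0
Step 4: r* = 9/2 (the number of bidders n = 7 does not enter)

9/2


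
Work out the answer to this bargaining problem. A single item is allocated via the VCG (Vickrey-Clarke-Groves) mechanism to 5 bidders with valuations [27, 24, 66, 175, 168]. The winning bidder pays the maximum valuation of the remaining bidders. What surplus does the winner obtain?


Step 1: The winner is the agent with the highest value: agent 3 with value 175
Step 2: Values of other agents: [27, 24, 66, 168]
Step 3: VCG payment = max of others' values = 168
Step 4: Surplus = 175 - 168 = 7

7


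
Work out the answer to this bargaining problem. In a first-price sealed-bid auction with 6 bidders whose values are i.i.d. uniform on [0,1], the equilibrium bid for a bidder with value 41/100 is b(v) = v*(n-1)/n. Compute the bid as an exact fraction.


Step 1: The symmetric BNE bidding function is b(v) = v * (n-1) / n
Step 2: Substitute v = 41/100 and n = 6
Step 3: b = 41/100 * 5/6
Step 4: b = 41/120

41/120


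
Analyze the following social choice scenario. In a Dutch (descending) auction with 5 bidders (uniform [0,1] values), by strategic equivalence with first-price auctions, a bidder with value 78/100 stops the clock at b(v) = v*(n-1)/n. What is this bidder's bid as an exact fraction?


Step 1: Dutch auctions are strategically equivalent to first-price auctions
Step 2: The equilibrium bid is b(v) = v*(n-1)/n
Step 3: b = 39/50 * 4/5
Step 4: b = 78/125

78/125


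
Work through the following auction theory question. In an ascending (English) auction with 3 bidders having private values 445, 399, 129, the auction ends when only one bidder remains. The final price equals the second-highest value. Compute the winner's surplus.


Step 1: Identify the highest value: 445
Step 2: Identify the second-highest value: 399
Step 3: The final price = second-highest value = 399
Step 4: Surplus = 445 - 399 = 46

46


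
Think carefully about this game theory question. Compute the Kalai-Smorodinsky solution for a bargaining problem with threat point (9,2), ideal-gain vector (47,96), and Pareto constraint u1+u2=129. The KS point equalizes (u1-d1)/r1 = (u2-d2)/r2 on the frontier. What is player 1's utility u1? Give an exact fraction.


Step 1: At the KS point, (u1-d1)/r1 = (u2-d2)/r2 = t and u1+u2 = 129
Step 2: u1 = d1 + r1*t and u2 = d2 + r2*t, so (d1 + r1*t) + (d2 + r2*t) = 129
Step 3: t = (129 - 9 - 2)/(47 + 96) = 118/143
Step 4: u1 = d1 + r1*t = 9 + 47 * 118/143 = 6833/143
Step 5: (Check: u2 = d2 + r2*t = 11614/143; u1+u2 = 6833/143 + 11614/143 = 129, on the frontier.)

6833/143


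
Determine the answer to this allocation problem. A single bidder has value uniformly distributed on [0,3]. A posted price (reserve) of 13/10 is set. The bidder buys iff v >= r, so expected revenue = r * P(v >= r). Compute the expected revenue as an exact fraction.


Step 1: Posted price r = 13/10, value support [0,3]
Step 2: P(v >= r) = (3 - 13/10)/3 = 17/30
Step 3: Expected revenue = r * P(v >= r) = 13/10 * 17/30
Step 4: Revenue = 221/300

221/300


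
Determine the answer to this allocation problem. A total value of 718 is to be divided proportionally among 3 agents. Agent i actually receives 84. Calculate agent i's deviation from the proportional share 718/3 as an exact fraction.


Step 1: Proportional share = 718/3
Step 2: Agent's actual allocation = 84
Step 3: Excess = 84 - 718/3 = -466/3

-466/3


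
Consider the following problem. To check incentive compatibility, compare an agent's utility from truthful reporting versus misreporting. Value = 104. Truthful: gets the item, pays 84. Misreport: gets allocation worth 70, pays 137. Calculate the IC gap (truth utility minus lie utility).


Step 1: U(truth) = value - payment = 104 - 84 = 20
Step 2: U(lie) = allocation - payment = 70 - 137 = -67
Step 3: IC gap = 20 - (-67) = 87

87


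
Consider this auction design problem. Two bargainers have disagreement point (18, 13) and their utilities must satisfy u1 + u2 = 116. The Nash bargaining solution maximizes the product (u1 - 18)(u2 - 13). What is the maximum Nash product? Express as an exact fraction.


Step 1: The Nash solution splits surplus symmetrically above the disagreement point
Step 2: u1 = (total + d1 - d2)/2 = (116 + 18 - 13)/2 = 121/2
Step 3: u2 = (total - d1 + d2)/2 = (116 - 18 + 13)/2 = 111/2
Step 4: Nash product = (121/2 - 18) * (111/2 - 13)
Step 5: = 85/2 * 85/2 = 7225/4

7225/4


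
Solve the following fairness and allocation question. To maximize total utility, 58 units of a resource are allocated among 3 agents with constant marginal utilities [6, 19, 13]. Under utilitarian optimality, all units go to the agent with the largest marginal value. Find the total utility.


Step 1: The marginal utilities are [6, 19, 13]
Step 2: The highest marginal utility is 19
Step 3: All 58 units go to that agent
Step 4: Total utility = 19 * 58 = 1102

1102


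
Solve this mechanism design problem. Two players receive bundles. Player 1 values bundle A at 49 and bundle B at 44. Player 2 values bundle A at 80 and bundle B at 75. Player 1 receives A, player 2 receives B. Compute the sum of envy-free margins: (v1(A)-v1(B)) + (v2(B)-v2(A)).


Step 1: Player 1's margin = v1(A) - v1(B) = 49 - 44 = 5
Step 2: Player 2's margin = v2(B) - v2(A) = 75 - 80 = -5
Step 3: Total margin = 5 + -5 = 0

0


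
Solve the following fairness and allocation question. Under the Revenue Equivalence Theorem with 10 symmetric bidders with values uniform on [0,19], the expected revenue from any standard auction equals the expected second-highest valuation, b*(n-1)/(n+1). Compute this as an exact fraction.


Step 1: By Revenue Equivalence, expected revenue = b*(n-1)/(n+1)
Step 2: Substituting n = 10, b = 19
Step 3: Revenue = 19*(10-1)/(10+1) = 19*9/11
Step 4: Revenue = 171/11

171/11


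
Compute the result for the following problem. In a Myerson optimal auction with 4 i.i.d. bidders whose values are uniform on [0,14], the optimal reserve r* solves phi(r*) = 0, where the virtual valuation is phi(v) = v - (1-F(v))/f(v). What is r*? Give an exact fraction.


Step 1: For U[0,14], F(v) = v/14 and f(v) = 1/14
Step 2: phi(v) = v - (1 - v/14)/(1/14) = v - (14 - v) = 2v - 14
Step 3: Set phi(r*) = 0: 2r* - 14 = 0
Step 4: r* = 14/2 = 7 (the number of bidders n = 4 does not enter)

7


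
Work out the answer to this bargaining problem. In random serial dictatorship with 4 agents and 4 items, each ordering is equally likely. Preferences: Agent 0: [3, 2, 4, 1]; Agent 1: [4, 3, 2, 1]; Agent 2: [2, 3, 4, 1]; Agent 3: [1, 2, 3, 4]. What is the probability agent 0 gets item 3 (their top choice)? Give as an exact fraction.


Step 1: Agent 0 wants item 3
Step 2: There are 24 possible orderings of agents
Step 3: In 24 orderings, agent 0 gets item 3
Step 4: Probability = 24/24 = 1

1


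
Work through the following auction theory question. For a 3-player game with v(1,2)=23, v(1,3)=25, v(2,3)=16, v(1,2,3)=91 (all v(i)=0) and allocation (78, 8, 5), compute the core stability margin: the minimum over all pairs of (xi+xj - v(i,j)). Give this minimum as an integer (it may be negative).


Step 1: Slack for coalition (1,2): x1+x2 - v12 = 86 - 23 = 63
Step 2: Slack for coalition (1,3): x1+x3 - v13 = 83 - 25 = 58
Step 3: Slack for coalition (2,3): x2+x3 - v23 = 13 - 16 = -3
Step 4: Minimum slack = min(63, 58, -3) = -3, attained by (2,3); coalition (2,3) can block (slack < 0), so the allocation is not in the core

-3


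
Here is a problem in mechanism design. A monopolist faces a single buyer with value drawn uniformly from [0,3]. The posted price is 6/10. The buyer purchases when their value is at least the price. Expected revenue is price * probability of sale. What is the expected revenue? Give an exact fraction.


Step 1: Posted price r = 3/5, value support [0,3]
Step 2: P(v >= r) = (3 - 3/5)/3 = 4/5
Step 3: Expected revenue = r * P(v >= r) = 3/5 * 4/5
Step 4: Revenue = 12/25

12/25


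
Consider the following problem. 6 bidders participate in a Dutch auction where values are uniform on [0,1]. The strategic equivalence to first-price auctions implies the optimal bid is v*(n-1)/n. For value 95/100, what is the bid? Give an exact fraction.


Step 1: Dutch auctions are strategically equivalent to first-price auctions
Step 2: The equilibrium bid is b(v) = v*(n-1)/n
Step 3: b = 19/20 * 5/6
Step 4: b = 19/24

19/24


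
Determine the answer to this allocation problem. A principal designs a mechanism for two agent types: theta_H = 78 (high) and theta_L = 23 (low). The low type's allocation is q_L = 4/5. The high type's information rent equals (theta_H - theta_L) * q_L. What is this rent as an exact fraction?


Step 1: theta_H - theta_L = 78 - 23 = 55
Step 2: Information rent = (theta_H - theta_L) * q_L
Step 3: = 55 * 4/5
Step 4: = 44

44


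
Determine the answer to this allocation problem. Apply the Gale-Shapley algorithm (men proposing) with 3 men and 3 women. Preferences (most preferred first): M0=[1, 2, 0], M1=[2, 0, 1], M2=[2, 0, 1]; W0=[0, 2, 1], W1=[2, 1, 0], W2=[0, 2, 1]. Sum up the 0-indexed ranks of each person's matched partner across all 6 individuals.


Step 1: Run Gale-Shapley (men propose, women hold best offer):
  M0 proposes to W1; she accepts
  M1 proposes to W2; she accepts
  M2 proposes to W2; she switches from M1
  M1 proposes to W0; she accepts
Step 2: Final matching: W0-M1, W1-M0, W2-M2
Step 3: 0-indexed ranks (man's rank of his match, then woman's): 1 + 2 + 0 + 2 + 0 + 1
Step 4: Total rank sum = 6

6


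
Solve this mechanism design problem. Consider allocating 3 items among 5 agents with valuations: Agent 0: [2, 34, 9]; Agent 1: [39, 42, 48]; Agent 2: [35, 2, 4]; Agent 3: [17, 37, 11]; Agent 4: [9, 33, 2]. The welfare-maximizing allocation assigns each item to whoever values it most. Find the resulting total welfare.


Step 1: For each item, find the maximum value among all agents.
Step 2: Item 0 -> Agent 1 (value 39)
Step 3: Item 1 -> Agent 1 (value 42)
Step 4: Item 2 -> Agent 1 (value 48)
Step 5: Total welfare = 39 + 42 + 48 = 129

129


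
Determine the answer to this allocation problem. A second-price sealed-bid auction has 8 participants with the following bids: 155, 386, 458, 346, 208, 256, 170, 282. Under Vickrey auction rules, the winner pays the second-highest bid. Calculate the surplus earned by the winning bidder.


Step 1: Sort bids in descending order: 458, 386, 346, 282, 256, 208, 170, 155
Step 2: The winning bid is the highest: 458
Step 3: The payment equals the second-highest bid: 386
Step 4: Surplus = winner's bid - payment = 458 - 386 = 72

72


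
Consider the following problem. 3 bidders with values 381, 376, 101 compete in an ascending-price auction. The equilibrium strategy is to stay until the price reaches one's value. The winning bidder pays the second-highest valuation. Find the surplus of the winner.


Step 1: Identify the highest value: 381
Step 2: Identify the second-highest value: 376
Step 3: The final price = second-highest value = 376
Step 4: Surplus = 381 - 376 = 5

5


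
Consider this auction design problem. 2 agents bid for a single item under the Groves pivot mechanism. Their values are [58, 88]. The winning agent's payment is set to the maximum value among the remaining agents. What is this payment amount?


Step 1: The efficient winner is agent 1 with value 88
Step 2: Other agents' values: [58]
Step 3: Pivot payment = max(others) = 58
Step 4: The winner pays 58

58


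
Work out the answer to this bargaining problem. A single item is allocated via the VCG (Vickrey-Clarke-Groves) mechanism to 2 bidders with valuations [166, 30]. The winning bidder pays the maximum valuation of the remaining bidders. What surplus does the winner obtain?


Step 1: The winner is the agent with the highest value: agent 0 with value 166
Step 2: Values of other agents: [30]
Step 3: VCG payment = max of others' values = 30
Step 4: Surplus = 166 - 30 = 136

136


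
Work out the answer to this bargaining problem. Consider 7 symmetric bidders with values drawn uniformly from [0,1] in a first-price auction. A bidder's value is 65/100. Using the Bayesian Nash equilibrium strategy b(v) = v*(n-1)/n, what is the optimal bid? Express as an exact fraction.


Step 1: The symmetric BNE bidding function is b(v) = v * (n-1) / n
Step 2: Substitute v = 13/20 and n = 7
Step 3: b = 13/20 * 6/7
Step 4: b = 39/70

39/70


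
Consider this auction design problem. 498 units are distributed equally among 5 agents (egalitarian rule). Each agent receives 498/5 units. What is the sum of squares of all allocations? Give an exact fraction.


Step 1: Each agent's share = 498/5
Step 2: Square of each share = (498/5)^2 = 248004/25
Step 3: Sum of squares = 5 * 248004/25 = 248004/5

248004/5


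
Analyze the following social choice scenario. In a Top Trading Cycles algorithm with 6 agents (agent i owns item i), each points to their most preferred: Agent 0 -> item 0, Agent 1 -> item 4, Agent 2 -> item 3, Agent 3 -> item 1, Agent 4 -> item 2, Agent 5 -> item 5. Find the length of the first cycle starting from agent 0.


Step 1: Trace the pointer graph from agent 0: 0 -> 0
Step 2: A cycle is detected when we revisit agent 0
Step 3: The cycle is: 0 -> 0
Step 4: Cycle length = 1

1


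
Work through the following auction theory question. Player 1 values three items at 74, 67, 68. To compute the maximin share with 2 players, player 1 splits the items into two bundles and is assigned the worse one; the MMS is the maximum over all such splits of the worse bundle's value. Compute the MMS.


Step 1: Item values = 74, 67, 68
Step 2: Enumerate all 2-bundle partitions and take the smaller bundle:
  Partition 1: {74} vs {67,68} -> bundles 74, 135; min = 74
  Partition 2: {67} vs {74,68} -> bundles 67, 142; min = 67
  Partition 3: {68} vs {74,67} -> bundles 68, 141; min = 68
Step 3: MMS = max(74, 67, 68) = 74

74


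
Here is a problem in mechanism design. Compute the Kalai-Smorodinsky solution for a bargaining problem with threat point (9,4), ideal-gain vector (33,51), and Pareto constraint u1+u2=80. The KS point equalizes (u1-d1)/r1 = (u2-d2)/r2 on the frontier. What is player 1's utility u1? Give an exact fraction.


Step 1: At the KS point, (u1-d1)/r1 = (u2-d2)/r2 = t and u1+u2 = 80
Step 2: u1 = d1 + r1*t and u2 = d2 + r2*t, so (d1 + r1*t) + (d2 + r2*t) = 80
Step 3: t = (80 - 9 - 4)/(33 + 51) = 67/84
Step 4: u1 = d1 + r1*t = 9 + 33 * 67/84 = 989/28
Step 5: (Check: u2 = d2 + r2*t = 1251/28; u1+u2 = 989/28 + 1251/28 = 80, on the frontier.)

989/28


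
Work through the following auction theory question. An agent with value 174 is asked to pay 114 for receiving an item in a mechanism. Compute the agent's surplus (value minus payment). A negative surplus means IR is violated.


Step 1: Surplus = value - payment = 174 - 114 = 60
Step 2: IR is satisfied (surplus >= 0)

60


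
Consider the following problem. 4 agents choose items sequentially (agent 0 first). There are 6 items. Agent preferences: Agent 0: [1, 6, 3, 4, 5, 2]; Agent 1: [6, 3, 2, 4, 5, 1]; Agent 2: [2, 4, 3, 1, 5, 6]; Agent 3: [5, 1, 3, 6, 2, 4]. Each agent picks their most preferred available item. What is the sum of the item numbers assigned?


Step 1: Agent 0 picks item 1
Step 2: Agent 1 picks item 6
Step 3: Agent 2 picks item 2
Step 4: Agent 3 picks item 5
Step 5: Sum = 1 + 6 + 2 + 5 = 14

14


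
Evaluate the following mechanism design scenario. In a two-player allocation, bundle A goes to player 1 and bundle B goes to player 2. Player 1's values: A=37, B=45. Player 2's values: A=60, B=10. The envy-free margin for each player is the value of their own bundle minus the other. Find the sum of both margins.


Step 1: Player 1's margin = v1(A) - v1(B) = 37 - 45 = -8
Step 2: Player 2's margin = v2(B) - v2(A) = 10 - 60 = -50
Step 3: Total margin = -8 + -50 = -58

-58


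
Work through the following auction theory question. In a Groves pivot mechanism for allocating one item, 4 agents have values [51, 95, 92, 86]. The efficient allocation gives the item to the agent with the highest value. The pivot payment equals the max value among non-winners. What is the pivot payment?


Step 1: The efficient winner is agent 1 with value 95
Step 2: Other agents' values: [51, 92, 86]
Step 3: Pivot payment = max(others) = 92
Step 4: The winner pays 92

92


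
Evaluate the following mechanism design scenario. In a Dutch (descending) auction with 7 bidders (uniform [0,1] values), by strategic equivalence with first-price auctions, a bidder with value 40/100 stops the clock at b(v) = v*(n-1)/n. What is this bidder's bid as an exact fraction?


Step 1: Dutch auctions are strategically equivalent to first-price auctions
Step 2: The equilibrium bid is b(v) = v*(n-1)/n
Step 3: b = 2/5 * 6/7
Step 4: b = 12/35

12/35


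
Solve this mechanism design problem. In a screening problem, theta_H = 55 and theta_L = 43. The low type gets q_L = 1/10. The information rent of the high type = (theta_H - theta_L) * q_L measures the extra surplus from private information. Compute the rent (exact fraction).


Step 1: theta_H - theta_L = 55 - 43 = 12
Step 2: Information rent = (theta_H - theta_L) * q_L
Step 3: = 12 * 1/10
Step 4: = 6/5

6/5


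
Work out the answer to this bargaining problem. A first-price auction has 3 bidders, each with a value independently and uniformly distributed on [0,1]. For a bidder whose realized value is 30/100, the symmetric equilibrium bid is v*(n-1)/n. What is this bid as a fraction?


Step 1: The symmetric BNE bidding function is b(v) = v * (n-1) / n
Step 2: Substitute v = 3/10 and n = 3
Step 3: b = 3/10 * 2/3
Step 4: b = 1/5

1/5


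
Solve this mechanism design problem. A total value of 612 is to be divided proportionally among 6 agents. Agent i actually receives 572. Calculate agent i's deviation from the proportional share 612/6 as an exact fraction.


Step 1: Proportional share = 612/6 = 102
Step 2: Agent's actual allocation = 572
Step 3: Excess = 572 - 102 = 470

470


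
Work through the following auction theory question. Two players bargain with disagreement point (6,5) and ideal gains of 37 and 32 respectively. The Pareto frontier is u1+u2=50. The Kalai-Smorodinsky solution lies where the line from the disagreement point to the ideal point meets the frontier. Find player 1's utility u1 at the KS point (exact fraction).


Step 1: At the KS point, (u1-d1)/r1 = (u2-d2)/r2 = t and u1+u2 = 50
Step 2: u1 = d1 + r1*t and u2 = d2 + r2*t, so (d1 + r1*t) + (d2 + r2*t) = 50
Step 3: t = (50 - 6 - 5)/(37 + 32) = 39/69 = 13/23
Step 4: u1 = d1 + r1*t = 6 + 37 * 13/23 = 619/23
Step 5: (Check: u2 = d2 + r2*t = 531/23; u1+u2 = 619/23 + 531/23 = 50, on the frontier.)

619/23


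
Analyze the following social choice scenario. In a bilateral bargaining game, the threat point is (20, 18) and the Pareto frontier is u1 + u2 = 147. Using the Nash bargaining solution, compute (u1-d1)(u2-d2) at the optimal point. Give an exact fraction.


Step 1: The Nash solution splits surplus symmetrically above the disagreement point
Step 2: u1 = (total + d1 - d2)/2 = (147 + 20 - 18)/2 = 149/2
Step 3: u2 = (total - d1 + d2)/2 = (147 - 20 + 18)/2 = 145/2
Step 4: Nash product = (149/2 - 20) * (145/2 - 18)
Step 5: = 109/2 * 109/2 = 11881/4

11881/4


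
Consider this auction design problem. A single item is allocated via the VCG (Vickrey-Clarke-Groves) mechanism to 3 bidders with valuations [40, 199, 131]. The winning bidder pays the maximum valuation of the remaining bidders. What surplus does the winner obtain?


Step 1: The winner is the agent with the highest value: agent 1 with value 199
Step 2: Values of other agents: [40, 131]
Step 3: VCG payment = max of others' values = 131
Step 4: Surplus = 199 - 131 = 68

68


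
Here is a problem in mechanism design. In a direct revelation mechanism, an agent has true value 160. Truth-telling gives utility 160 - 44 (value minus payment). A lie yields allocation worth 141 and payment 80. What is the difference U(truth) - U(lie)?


Step 1: U(truth) = value - payment = 160 - 44 = 116
Step 2: U(lie) = allocation - payment = 141 - 80 = 61
Step 3: IC gap = 116 - 61 = 55

55


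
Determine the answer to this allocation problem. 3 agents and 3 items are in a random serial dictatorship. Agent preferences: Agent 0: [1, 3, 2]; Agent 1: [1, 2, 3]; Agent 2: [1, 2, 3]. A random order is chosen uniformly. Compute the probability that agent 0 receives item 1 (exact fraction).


Step 1: Agent 0 wants item 1
Step 2: There are 6 possible orderings of agents
Step 3: In 2 orderings, agent 0 gets item 1
Step 4: Probability = 2/6 = 1/3

1/3


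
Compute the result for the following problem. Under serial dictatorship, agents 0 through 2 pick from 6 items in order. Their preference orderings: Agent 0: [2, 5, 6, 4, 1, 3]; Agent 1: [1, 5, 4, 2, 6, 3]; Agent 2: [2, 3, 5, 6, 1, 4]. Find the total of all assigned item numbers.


Step 1: Agent 0 picks item 2
Step 2: Agent 1 picks item 1
Step 3: Agent 2 picks item 3
Step 4: Sum = 2 + 1 + 3 = 6

6


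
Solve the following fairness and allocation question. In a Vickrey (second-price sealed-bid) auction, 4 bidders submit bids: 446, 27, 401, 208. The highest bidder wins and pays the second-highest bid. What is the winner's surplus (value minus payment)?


Step 1: Sort bids in descending order: 446, 401, 208, 27
Step 2: The winning bid is the highest: 446
Step 3: The payment equals the second-highest bid: 401
Step 4: Surplus = winner's bid - payment = 446 - 401 = 45

45


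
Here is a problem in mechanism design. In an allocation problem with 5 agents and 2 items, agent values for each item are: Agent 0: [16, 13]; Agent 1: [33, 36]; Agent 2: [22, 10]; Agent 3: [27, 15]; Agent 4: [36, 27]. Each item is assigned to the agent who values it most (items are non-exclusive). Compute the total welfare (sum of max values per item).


Step 1: For each item, find the maximum value among all agents.
Step 2: Item 0 -> Agent 4 (value 36)
Step 3: Item 1 -> Agent 1 (value 36)
Step 4: Total welfare = 36 + 36 = 72

72


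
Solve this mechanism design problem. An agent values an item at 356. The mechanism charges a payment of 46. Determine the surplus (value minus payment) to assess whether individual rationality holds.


Step 1: Surplus = value - payment = 356 - 46 = 310
Step 2: IR is satisfied (surplus >= 0)

310


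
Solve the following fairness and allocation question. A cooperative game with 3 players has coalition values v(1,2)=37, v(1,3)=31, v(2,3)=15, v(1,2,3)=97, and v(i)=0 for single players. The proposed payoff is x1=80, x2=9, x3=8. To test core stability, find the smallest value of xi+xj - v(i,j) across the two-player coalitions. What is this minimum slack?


Step 1: Slack for coalition (1,2): x1+x2 - v12 = 89 - 37 = 52
Step 2: Slack for coalition (1,3): x1+x3 - v13 = 88 - 31 = 57
Step 3: Slack for coalition (2,3): x2+x3 - v23 = 17 - 15 = 2
Step 4: Minimum slack = min(52, 57, 2) = 2, attained by (2,3); no pair can gain by deviating, so the allocation is in the core

2


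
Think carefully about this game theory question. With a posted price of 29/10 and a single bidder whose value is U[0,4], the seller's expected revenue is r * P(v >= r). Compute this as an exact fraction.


Step 1: Posted price r = 29/10, value support [0,4]
Step 2: P(v >= r) = (4 - 29/10)/4 = 11/40
Step 3: Expected revenue = r * P(v >= r) = 29/10 * 11/40
Step 4: Revenue = 319/400

319/400


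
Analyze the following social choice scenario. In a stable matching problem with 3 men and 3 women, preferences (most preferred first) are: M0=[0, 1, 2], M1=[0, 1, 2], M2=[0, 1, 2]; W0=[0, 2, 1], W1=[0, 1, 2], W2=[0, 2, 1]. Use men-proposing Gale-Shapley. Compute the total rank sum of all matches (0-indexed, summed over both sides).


Step 1: Run Gale-Shapley (men propose, women hold best offer):
  M0 proposes to W0; she accepts
  M1 proposes to W0; rejected
  M1 proposes to W1; she accepts
  M2 proposes to W0; rejected
  M2 proposes to W1; rejected
  M2 proposes to W2; she accepts
Step 2: Final matching: W0-M0, W1-M1, W2-M2
Step 3: 0-indexed ranks (man's rank of his match, then woman's): 0 + 0 + 1 + 1 + 2 + 1
Step 4: Total rank sum = 5

5


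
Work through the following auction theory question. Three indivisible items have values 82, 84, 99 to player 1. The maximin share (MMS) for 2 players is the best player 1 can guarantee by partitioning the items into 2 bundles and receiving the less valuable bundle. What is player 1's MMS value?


Step 1: Item values = 82, 84, 99
Step 2: Enumerate all 2-bundle partitions and take the smaller bundle:
  Partition 1: {82} vs {84,99} -> bundles 82, 183; min = 82
  Partition 2: {84} vs {82,99} -> bundles 84, 181; min = 84
  Partition 3: {99} vs {82,84} -> bundles 99, 166; min = 99
Step 3: MMS = max(82, 84, 99) = 99

99


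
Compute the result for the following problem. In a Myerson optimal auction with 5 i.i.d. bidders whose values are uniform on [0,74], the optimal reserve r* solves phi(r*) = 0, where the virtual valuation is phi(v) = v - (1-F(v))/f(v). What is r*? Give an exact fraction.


Step 1: For U[0,74], F(v) = v/74 and f(v) = 1/74
Step 2: phi(v) = v - (1 - v/74)/(1/74) = v - (74 - v) = 2v - 74
Step 3: Set phi(r*) = 0: 2r* - 74 = 0
Step 4: r* = 74/2 = 37 (the number of bidders n = 5 does not enter)

37


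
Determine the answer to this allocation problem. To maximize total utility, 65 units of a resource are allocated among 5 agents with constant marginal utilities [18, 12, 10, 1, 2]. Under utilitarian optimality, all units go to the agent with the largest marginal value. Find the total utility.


Step 1: The marginal utilities are [18, 12, 10, 1, 2]
Step 2: The highest marginal utility is 18
Step 3: All 65 units go to that agent
Step 4: Total utility = 18 * 65 = 1170

1170


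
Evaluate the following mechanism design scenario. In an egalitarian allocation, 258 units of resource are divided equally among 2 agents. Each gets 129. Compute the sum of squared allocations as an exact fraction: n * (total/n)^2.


Step 1: Each agent's share = 258/2 = 129
Step 2: Square of each share = (129)^2 = 16641
Step 3: Sum of squares = 2 * 16641 = 33282

33282
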